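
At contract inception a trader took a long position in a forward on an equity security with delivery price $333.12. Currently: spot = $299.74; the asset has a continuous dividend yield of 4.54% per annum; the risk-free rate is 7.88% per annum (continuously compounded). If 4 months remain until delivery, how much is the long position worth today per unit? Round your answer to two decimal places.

Current fair forward for the remaining 4 months: F = S·e^((r − q)·T), (r − q) = 0.0788 − 0.0454 = 0.0334
F = 299.74 · e^(0.0334 × 4/12) = 299.74 × 1.011196 = 303.0959
Value of long forward = (F − K)·e^(−rT) = (303.0959 − 333.12) · e^(−0.0788·4/12)
= -30.0241 × 0.974075 = -29.25

-$29.25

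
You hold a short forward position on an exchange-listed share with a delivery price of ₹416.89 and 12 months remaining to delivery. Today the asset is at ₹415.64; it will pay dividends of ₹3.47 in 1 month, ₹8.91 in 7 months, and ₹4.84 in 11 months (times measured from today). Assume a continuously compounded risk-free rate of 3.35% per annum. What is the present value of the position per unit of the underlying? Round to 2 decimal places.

₹4.41

PV(remaining dividends) I = 3.47·e^(−0.0335·1/12) + 8.91·e^(−0.0335·7/12) + 4.84·e^(−0.0335·11/12) = 16.8915
Current forward F = (S − I)·e^(rT) = (415.64 − 16.8915)·e^(0.0335·12/12) = 398.7485 × 1.034067 = 412.3327
Value (long) = (F − K)·e^(−rT) = (412.3327 − 416.89) × 0.967055 = -4.4072
Short position value = −(long value) = ₹4.41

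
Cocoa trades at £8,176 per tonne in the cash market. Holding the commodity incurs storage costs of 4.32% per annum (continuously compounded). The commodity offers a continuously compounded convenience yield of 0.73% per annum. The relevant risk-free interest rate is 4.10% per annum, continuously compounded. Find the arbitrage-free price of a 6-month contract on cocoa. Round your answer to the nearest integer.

£8,496 per tonne

Net carry = r + u − y = 0.0410 + 0.0432 − 0.0073 = 0.0769
F = S·e^((r+u−y)T) = 8176 · e^(0.0769 × 6/12) = 8176 · e^0.038450
= 8176 × 1.039199 = £8,496 per tonne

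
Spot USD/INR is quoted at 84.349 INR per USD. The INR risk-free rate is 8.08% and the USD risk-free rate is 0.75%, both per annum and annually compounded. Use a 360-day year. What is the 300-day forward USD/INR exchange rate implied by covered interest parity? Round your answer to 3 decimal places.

89.433

By covered interest parity, F = S · (1+r_INR)^T / (1+r_USD)^T
= 84.349 × 1.066894 / 1.006246 = 84.349 × 1.060272
F = 89.433 INR per USD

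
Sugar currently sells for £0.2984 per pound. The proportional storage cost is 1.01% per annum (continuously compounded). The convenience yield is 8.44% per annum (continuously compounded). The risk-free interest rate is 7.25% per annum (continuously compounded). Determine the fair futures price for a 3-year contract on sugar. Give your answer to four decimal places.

£0.2968 per pound

Net carry = r + u − y = 0.0725 + 0.0101 − 0.0844 = -0.0018
F = S·e^((r+u−y)T) = 0.2984 · e^(-0.0018 × 3) = 0.2984 · e^-0.005400
= 0.2984 × 0.994615 = £0.2968 per pound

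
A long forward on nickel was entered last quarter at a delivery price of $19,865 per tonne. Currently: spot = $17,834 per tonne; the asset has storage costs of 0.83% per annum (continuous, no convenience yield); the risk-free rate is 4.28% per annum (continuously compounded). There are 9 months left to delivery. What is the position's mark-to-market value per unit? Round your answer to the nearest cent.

-$1292.10 per tonne

Current fair forward for the remaining 9 months: F = S·e^((r + u)·T), (r + u) = 0.0428 + 0.0083 = 0.0511
F = 17834 · e^(0.0511 × 9/12) = 17834 × 1.03906888 = 18530.7544
Value of long forward = (F − K)·e^(−rT) = (18530.7544 − 19865) · e^(−0.0428·9/12)
= -1334.2456 × 0.96840974 = -1292.10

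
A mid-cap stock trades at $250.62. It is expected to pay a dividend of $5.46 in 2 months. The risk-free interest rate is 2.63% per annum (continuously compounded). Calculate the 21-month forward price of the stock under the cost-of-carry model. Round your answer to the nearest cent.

$256.73

PV(dividends) I = 5.46·e^(−0.0263·2/12)
I = 5.4361
F = (S − I)·e^(rT) = (250.62 − 5.4361) · e^(0.0263·21/12)
= 245.1839 · e^0.046025 = 245.1839 × 1.047101 = $256.73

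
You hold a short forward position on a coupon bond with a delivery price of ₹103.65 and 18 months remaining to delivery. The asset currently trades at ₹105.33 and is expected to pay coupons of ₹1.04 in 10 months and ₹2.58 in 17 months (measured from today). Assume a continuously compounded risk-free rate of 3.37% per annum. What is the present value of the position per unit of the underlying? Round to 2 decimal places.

-₹3.32

PV(remaining coupons) I = 1.04·e^(−0.0337·10/12) + 2.58·e^(−0.0337·17/12) = 3.4709
Current forward F = (S − I)·e^(rT) = (105.33 − 3.4709)·e^(0.0337·18/12) = 101.8591 × 1.051849 = 107.1404
Value (long) = (F − K)·e^(−rT) = (107.1404 − 103.65) × 0.950706 = 3.3183
Short position value = −(long value) = -₹3.32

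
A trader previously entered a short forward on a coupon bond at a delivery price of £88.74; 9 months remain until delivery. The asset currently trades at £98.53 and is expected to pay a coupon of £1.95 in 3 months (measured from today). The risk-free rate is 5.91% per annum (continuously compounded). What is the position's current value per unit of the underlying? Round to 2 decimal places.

PV(remaining coupons) I = 1.95·e^(−0.0591·3/12) = 1.9214
Current forward F = (S − I)·e^(rT) = (98.53 − 1.9214)·e^(0.0591·9/12) = 96.6086 × 1.045322 = 100.9871
Value (long) = (F − K)·e^(−rT) = (100.9871 − 88.74) × 0.956643 = 11.7161
Short position value = −(long value) = -£11.72

-£11.72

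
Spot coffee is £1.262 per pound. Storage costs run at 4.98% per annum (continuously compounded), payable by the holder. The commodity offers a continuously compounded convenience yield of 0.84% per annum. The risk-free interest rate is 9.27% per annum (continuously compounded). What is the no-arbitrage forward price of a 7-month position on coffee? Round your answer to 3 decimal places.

Net carry = r + u − y = 0.0927 + 0.0498 − 0.0084 = 0.1341
F = S·e^((r+u−y)T) = 1.262 · e^(0.1341 × 7/12) = 1.262 · e^0.078225
= 1.262 × 1.081366 = £1.365 per pound

£1.365 per pound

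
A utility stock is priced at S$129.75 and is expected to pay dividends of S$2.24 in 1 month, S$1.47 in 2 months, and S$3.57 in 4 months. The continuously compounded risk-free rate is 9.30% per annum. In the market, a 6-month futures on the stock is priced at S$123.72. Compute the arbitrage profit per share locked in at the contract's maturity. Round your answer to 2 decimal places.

S$4.74 per share

PV(dividends) I = 2.24·e^(−0.0930·1/12) + 1.47·e^(−0.0930·2/12) + 3.57·e^(−0.0930·4/12) = 7.1311
Fair futures F* = (S − I)·e^(rT) = (129.75 − 7.1311)·e^0.046500 = 122.6189 × 1.047598 = 128.4553
Market S$123.72 < fair 128.4553: forward underpriced → reverse cash-and-carry (short the stock, invest proceeds at r, pay the dividends, go long the forward).
Profit at T = |F_mkt − F*| = |123.72 − 128.4553| = S$4.74 per share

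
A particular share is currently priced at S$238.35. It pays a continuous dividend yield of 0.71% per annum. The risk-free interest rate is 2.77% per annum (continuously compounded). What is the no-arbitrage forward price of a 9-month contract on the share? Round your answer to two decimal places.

F = S·e^((r − q)T) = 238.35 · e^((0.0277 − 0.0071) × 9/12)
= 238.35 · e^0.015450 = 238.35 × 1.015570
F = S$242.06

S$242.06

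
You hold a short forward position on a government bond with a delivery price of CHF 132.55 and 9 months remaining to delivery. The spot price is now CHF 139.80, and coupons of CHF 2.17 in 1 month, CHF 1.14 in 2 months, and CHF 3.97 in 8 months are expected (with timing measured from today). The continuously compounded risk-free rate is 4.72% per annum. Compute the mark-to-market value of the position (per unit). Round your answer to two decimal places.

-CHF 4.72

PV(remaining coupons) I = 2.17·e^(−0.0472·1/12) + 1.14·e^(−0.0472·2/12) + 3.97·e^(−0.0472·8/12) = 7.1396
Current forward F = (S − I)·e^(rT) = (139.80 − 7.1396)·e^(0.0472·9/12) = 132.6604 × 1.036034 = 137.4407
Value (long) = (F − K)·e^(−rT) = (137.4407 − 132.55) × 0.965219 = 4.7206
Short position value = −(long value) = -CHF 4.72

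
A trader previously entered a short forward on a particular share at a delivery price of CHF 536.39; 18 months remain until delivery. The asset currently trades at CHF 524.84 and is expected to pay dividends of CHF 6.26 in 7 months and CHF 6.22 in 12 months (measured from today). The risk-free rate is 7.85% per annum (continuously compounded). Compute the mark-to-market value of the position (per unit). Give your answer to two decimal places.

PV(remaining dividends) I = 6.26·e^(−0.0785·7/12) + 6.22·e^(−0.0785·12/12) = 11.7302
Current forward F = (S − I)·e^(rT) = (524.84 − 11.7302)·e^(0.0785·18/12) = 513.1098 × 1.124963 = 577.2295
Value (long) = (F − K)·e^(−rT) = (577.2295 − 536.39) × 0.888918 = 36.3030
Short position value = −(long value) = -CHF 36.30

-CHF 36.30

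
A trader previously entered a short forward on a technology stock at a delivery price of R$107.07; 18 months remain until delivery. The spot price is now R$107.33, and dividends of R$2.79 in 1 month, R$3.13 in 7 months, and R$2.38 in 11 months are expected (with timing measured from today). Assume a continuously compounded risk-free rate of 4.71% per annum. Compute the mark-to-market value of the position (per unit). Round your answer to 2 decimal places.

R$0.54

PV(remaining dividends) I = 2.79·e^(−0.0471·1/12) + 3.13·e^(−0.0471·7/12) + 2.38·e^(−0.0471·11/12) = 8.1037
Current forward F = (S − I)·e^(rT) = (107.33 − 8.1037)·e^(0.0471·18/12) = 99.2263 × 1.073206 = 106.4903
Value (long) = (F − K)·e^(−rT) = (106.4903 − 107.07) × 0.931788 = -0.5402
Short position value = −(long value) = R$0.54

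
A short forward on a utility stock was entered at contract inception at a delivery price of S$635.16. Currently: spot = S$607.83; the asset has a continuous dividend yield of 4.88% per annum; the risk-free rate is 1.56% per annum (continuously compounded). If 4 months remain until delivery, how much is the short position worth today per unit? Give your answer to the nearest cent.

S$33.84

Current fair forward for the remaining 4 months: F = S·e^((r − q)·T), (r − q) = 0.0156 − 0.0488 = -0.0332
F = 607.83 · e^(-0.0332 × 4/12) = 607.83 × 0.988994 = 601.1402
Value of long forward = (F − K)·e^(−rT) = (601.1402 − 635.16) · e^(−0.0156·4/12)
= -34.0198 × 0.994813 = -33.84
Short position value = −(long value) = S$33.84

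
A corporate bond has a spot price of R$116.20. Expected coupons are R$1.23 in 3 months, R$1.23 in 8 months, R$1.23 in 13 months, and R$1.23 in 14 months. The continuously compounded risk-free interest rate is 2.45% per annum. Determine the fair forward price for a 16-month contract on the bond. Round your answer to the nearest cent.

PV(coupons) I = 1.23·e^(−0.0245·3/12) + 1.23·e^(−0.0245·8/12) + 1.23·e^(−0.0245·13/12) + 1.23·e^(−0.0245·14/12)
I = 1.2225 + 1.2101 + 1.1978 + 1.1953 = 4.8257
F = (S − I)·e^(rT) = (116.20 − 4.8257) · e^(0.0245·16/12)
= 111.3743 · e^0.032667 = 111.3743 × 1.033206 = R$115.07

R$115.07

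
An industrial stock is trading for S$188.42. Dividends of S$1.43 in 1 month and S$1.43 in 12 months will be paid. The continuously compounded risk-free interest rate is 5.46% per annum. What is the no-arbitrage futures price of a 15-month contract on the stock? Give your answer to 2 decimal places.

PV(dividends) I = 1.43·e^(−0.0546·1/12) + 1.43·e^(−0.0546·12/12)
I = 1.4235 + 1.3540 = 2.7775
F = (S − I)·e^(rT) = (188.42 − 2.7775) · e^(0.0546·15/12)
= 185.6425 · e^0.068250 = 185.6425 × 1.070633 = S$198.75

S$198.75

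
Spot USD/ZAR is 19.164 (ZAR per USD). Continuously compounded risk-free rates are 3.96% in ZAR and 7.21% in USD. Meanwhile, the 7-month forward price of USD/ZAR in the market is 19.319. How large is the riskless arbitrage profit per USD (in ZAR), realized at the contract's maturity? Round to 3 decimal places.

Fair forward: F* = S·e^(carry·T), with carry = (r_ZAR − r_USD) = 0.0396 − 0.0721 = -0.0325
F* = 19.164 · e^(-0.0325 × 7/12) = 19.164 · e^-0.018958 = 19.164 × 0.981221 = 18.8041
Market 19.319 > fair 18.8041: forward overpriced → cash-and-carry (buy spot, short the forward).
At maturity, profit = |F_mkt − F*| = |19.319 − 18.8041| = 0.515 per USD (in ZAR)

0.515 per USD (in ZAR)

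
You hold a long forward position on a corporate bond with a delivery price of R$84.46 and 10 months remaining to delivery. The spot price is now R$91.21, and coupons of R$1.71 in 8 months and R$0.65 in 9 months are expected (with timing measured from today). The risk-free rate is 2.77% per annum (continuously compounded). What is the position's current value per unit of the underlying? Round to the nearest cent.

R$6.36

PV(remaining coupons) I = 1.71·e^(−0.0277·8/12) + 0.65·e^(−0.0277·9/12) = 2.3153
Current forward F = (S − I)·e^(rT) = (91.21 − 2.3153)·e^(0.0277·10/12) = 88.8947 × 1.023352 = 90.9706
Value (long) = (F − K)·e^(−rT) = (90.9706 − 84.46) × 0.977181 = 6.3620
Value = R$6.36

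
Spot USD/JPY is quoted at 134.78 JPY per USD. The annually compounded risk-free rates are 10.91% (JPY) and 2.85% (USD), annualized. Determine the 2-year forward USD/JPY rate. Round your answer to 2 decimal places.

By covered interest parity, F = S · (1+r_JPY)^T / (1+r_USD)^T
= 134.78 × 1.230103 / 1.057812 = 134.78 × 1.162875
F = 156.73 JPY per USD

156.73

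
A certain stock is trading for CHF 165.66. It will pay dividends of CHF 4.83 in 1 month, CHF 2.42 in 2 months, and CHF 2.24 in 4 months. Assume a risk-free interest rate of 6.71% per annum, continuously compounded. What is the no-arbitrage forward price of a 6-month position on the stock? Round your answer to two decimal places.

PV(dividends) I = 4.83·e^(−0.0671·1/12) + 2.42·e^(−0.0671·2/12) + 2.24·e^(−0.0671·4/12)
I = 4.8031 + 2.3931 + 2.1905 = 9.3867
F = (S − I)·e^(rT) = (165.66 − 9.3867) · e^(0.0671·6/12)
= 156.2733 · e^0.033550 = 156.2733 × 1.034119 = CHF 161.61

CHF 161.61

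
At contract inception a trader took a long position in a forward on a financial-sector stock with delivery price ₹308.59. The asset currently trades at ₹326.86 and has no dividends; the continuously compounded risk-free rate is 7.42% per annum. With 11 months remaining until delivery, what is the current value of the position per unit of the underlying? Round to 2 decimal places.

₹38.56

Current fair forward for the remaining 11 months: F = S·e^(r·T), r = 0.0742
F = 326.86 · e^(0.0742 × 11/12) = 326.86 × 1.070383 = 349.8654
Value of long forward = (F − K)·e^(−rT) = (349.8654 − 308.59) · e^(−0.0742·11/12)
= 41.2754 × 0.934245 = 38.56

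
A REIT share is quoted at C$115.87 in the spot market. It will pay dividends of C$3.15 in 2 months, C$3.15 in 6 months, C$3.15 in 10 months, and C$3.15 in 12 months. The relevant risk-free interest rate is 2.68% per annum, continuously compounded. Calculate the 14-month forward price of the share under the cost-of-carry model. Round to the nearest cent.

PV(dividends) I = 3.15·e^(−0.0268·2/12) + 3.15·e^(−0.0268·6/12) + 3.15·e^(−0.0268·10/12) + 3.15·e^(−0.0268·12/12)
I = 3.1360 + 3.1081 + 3.0804 + 3.0667 = 12.3912
F = (S − I)·e^(rT) = (115.87 − 12.3912) · e^(0.0268·14/12)
= 103.4788 · e^0.031267 = 103.4788 × 1.031761 = C$106.77

C$106.77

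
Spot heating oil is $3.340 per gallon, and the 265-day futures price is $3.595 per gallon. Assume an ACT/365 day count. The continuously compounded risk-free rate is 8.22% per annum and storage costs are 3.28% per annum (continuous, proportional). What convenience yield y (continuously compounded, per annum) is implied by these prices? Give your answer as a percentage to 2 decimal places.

F = S·e^((r+u−y)T) ⇒ (r+u−y) = ln(F/S)/T
ln(3.595/3.340) = 0.073573; /T ⇒ 0.101336
y = r + u − ln(F/S)/T = 0.0822 + 0.0328 − 0.101336 = 0.013664
y = 1.37%

1.37%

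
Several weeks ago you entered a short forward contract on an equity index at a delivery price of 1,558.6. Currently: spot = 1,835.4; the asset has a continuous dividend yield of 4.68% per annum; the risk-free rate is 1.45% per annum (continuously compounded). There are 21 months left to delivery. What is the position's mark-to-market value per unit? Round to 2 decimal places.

Current fair forward for the remaining 21 months: F = S·e^((r − q)·T), (r − q) = 0.0145 − 0.0468 = -0.0323
F = 1835.4 · e^(-0.0323 × 21/12) = 1835.4 × 0.94504286 = 1734.5317
Value of long forward = (F − K)·e^(−rT) = (1734.5317 − 1558.6) · e^(−0.0145·21/12)
= 175.9317 × 0.97494424 = 171.52
Short position value = −(long value) = -171.52

-171.52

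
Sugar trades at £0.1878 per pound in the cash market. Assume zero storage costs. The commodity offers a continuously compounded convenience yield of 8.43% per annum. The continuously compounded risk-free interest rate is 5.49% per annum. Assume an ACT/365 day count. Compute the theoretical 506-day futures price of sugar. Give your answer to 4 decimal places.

£0.1803 per pound

Net carry = r + u − y = 0.0549 + 0.0000 − 0.0843 = -0.0294
F = S·e^((r+u−y)T) = 0.1878 · e^(-0.0294 × 506/365) = 0.1878 · e^-0.040757
= 0.1878 × 0.960062 = £0.1803 per pound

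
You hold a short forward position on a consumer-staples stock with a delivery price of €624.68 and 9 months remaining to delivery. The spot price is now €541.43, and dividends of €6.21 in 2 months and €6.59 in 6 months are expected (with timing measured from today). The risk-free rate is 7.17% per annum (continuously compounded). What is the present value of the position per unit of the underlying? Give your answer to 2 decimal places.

€63.04

PV(remaining dividends) I = 6.21·e^(−0.0717·2/12) + 6.59·e^(−0.0717·6/12) = 12.4942
Current forward F = (S − I)·e^(rT) = (541.43 − 12.4942)·e^(0.0717·9/12) = 528.9358 × 1.055247 = 558.1579
Value (long) = (F − K)·e^(−rT) = (558.1579 − 624.68) × 0.947645 = -63.0393
Short position value = −(long value) = €63.04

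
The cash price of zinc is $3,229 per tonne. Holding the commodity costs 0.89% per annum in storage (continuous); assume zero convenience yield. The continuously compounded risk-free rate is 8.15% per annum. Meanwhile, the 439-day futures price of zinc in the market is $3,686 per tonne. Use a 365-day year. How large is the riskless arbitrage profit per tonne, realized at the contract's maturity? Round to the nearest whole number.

Fair futures: F* = S·e^(carry·T), with carry = (r + u) = 0.0815 + 0.0089 = 0.0904
F* = 3229 · e^(0.0904 × 439/365) = 3229 · e^0.108728 = 3229 × 1.114859 = $3599.8797
Market $3686 > fair $3599.8797: forward overpriced → cash-and-carry (buy spot, short the forward).
At maturity, profit = |F_mkt − F*| = |3686 − 3599.8797| = $86 per tonne

$86 per tonne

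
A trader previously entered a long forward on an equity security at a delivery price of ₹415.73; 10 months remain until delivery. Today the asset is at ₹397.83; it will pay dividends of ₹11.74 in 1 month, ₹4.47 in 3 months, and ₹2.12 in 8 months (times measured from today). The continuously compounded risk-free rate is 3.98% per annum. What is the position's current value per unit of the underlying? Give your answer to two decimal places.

-₹22.53

PV(remaining dividends) I = 11.74·e^(−0.0398·1/12) + 4.47·e^(−0.0398·3/12) + 2.12·e^(−0.0398·8/12) = 18.1914
Current forward F = (S − I)·e^(rT) = (397.83 − 18.1914)·e^(0.0398·10/12) = 379.6386 × 1.033723 = 392.4412
Value (long) = (F − K)·e^(−rT) = (392.4412 − 415.73) × 0.967377 = -22.5290
Value = -₹22.53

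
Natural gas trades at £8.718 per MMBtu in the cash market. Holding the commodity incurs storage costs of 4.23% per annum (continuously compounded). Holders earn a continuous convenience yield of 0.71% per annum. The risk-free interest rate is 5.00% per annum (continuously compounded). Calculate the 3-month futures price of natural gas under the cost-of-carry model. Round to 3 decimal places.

£8.906 per MMBtu

Net carry = r + u − y = 0.0500 + 0.0423 − 0.0071 = 0.0852
F = S·e^((r+u−y)T) = 8.718 · e^(0.0852 × 3/12) = 8.718 · e^0.021300
= 8.718 × 1.021528 = £8.906 per MMBtu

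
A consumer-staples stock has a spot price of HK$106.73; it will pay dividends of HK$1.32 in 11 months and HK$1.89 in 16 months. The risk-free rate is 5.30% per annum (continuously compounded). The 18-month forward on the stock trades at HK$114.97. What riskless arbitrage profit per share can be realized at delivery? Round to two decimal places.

PV(dividends) I = 1.32·e^(−0.0530·11/12) + 1.89·e^(−0.0530·16/12) = 3.0185
Fair forward F* = (S − I)·e^(rT) = (106.73 − 3.0185)·e^0.079500 = 103.7115 × 1.082746 = 112.2932
Market HK$114.97 > fair 112.2932: forward overpriced → cash-and-carry (borrow at r, buy the stock and collect the dividends, short the forward).
Profit at T = |F_mkt − F*| = |114.97 − 112.2932| = HK$2.68 per share

HK$2.68 per share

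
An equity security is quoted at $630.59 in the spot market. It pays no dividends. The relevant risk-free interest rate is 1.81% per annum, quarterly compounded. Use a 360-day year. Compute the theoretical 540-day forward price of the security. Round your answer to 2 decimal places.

$647.91

F = S · (1+r/4)^(4T)
= 630.59 × 1.027459
F = $647.91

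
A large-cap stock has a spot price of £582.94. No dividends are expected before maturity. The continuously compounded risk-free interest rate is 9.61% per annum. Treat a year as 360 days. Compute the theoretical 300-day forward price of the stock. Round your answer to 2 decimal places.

£631.54

F = S·e^(rT) = 582.94 · e^(0.0961 × 300/360)
= 582.94 · e^0.080083 = 582.94 × 1.083377
F = £631.54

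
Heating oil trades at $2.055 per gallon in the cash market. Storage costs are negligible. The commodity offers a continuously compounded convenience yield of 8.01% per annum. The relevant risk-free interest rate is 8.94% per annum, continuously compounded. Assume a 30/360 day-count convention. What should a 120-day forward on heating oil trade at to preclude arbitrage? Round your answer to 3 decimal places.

$2.061 per gallon

Net carry = r + u − y = 0.0894 + 0.0000 − 0.0801 = 0.0093
F = S·e^((r+u−y)T) = 2.055 · e^(0.0093 × 120/360) = 2.055 · e^0.003100
= 2.055 × 1.003105 = $2.061 per gallon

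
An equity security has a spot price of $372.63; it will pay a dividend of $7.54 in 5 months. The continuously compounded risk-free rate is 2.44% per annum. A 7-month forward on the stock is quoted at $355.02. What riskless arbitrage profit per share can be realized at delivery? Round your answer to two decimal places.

PV(dividends) I = 7.54·e^(−0.0244·5/12) = 7.4637
Fair forward F* = (S − I)·e^(rT) = (372.63 − 7.4637)·e^0.014233 = 365.1663 × 1.014335 = 370.4010
Market $355.02 < fair 370.4010: forward underpriced → reverse cash-and-carry (short the stock, invest proceeds at r, pay the dividends, go long the forward).
Profit at T = |F_mkt − F*| = |355.02 − 370.4010| = $15.38 per share

$15.38 per share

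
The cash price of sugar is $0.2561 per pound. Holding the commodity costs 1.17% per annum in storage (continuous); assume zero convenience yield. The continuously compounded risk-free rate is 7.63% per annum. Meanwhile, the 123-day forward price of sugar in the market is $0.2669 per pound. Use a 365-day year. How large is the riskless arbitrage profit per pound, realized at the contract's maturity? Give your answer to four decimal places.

Fair forward: F* = S·e^(carry·T), with carry = (r + u) = 0.0763 + 0.0117 = 0.0880
F* = 0.2561 · e^(0.0880 × 123/365) = 0.2561 · e^0.029655 = 0.2561 × 1.030099 = $0.2638
Market $0.2669 > fair $0.2638: forward overpriced → cash-and-carry (buy spot, short the forward).
At maturity, profit = |F_mkt − F*| = |0.2669 − 0.2638| = $0.0031 per pound

$0.0031 per pound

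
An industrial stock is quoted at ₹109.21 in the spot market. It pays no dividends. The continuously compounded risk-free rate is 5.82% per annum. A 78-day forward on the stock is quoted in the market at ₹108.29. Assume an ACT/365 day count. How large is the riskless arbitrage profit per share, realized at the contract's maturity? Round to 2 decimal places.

₹2.29 per share

Fair forward: F* = S·e^(carry·T), with carry = r = 0.0582
F* = 109.21 · e^(0.0582 × 78/365) = 109.21 · e^0.012437 = 109.21 × 1.012515 = ₹110.5768
Market ₹108.29 < fair ₹110.5768: forward underpriced → reverse cash-and-carry (short spot, go long the forward).
At maturity, profit = |F_mkt − F*| = |108.29 − 110.5768| = ₹2.29 per share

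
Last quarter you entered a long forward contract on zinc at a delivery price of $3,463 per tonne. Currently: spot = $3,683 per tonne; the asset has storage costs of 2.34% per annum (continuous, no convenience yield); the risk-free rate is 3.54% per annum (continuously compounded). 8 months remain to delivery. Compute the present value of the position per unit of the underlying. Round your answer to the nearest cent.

$358.68 per tonne

Current fair forward for the remaining 8 months: F = S·e^((r + u)·T), (r + u) = 0.0354 + 0.0234 = 0.0588
F = 3683 · e^(0.0588 × 8/12) = 3683 × 1.03997846 = 3830.2407
Value of long forward = (F − K)·e^(−rT) = (3830.2407 − 3463) · e^(−0.0354·8/12)
= 367.2407 × 0.97667630 = 358.68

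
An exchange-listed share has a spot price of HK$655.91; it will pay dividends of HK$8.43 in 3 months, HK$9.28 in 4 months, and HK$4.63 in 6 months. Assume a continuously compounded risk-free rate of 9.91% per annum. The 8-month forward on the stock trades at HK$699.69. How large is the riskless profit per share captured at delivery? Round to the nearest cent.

PV(dividends) I = 8.43·e^(−0.0991·3/12) + 9.28·e^(−0.0991·4/12) + 4.63·e^(−0.0991·6/12) = 21.6083
Fair forward F* = (S − I)·e^(rT) = (655.91 − 21.6083)·e^0.066067 = 634.3017 × 1.068298 = 677.6232
Market HK$699.69 > fair 677.6232: forward overpriced → cash-and-carry (borrow at r, buy the stock and collect the dividends, short the forward).
Profit at T = |F_mkt − F*| = |699.69 − 677.6232| = HK$22.07 per share

HK$22.07 per share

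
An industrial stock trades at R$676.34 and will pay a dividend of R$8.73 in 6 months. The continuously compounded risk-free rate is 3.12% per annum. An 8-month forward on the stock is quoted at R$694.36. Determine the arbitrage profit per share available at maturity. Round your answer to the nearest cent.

R$12.58 per share

PV(dividends) I = 8.73·e^(−0.0312·6/12) = 8.5949
Fair forward F* = (S − I)·e^(rT) = (676.34 − 8.5949)·e^0.020800 = 667.7451 × 1.021018 = 681.7798
Market R$694.36 > fair 681.7798: forward overpriced → cash-and-carry (borrow at r, buy the stock and collect the dividends, short the forward).
Profit at T = |F_mkt − F*| = |694.36 − 681.7798| = R$12.58 per share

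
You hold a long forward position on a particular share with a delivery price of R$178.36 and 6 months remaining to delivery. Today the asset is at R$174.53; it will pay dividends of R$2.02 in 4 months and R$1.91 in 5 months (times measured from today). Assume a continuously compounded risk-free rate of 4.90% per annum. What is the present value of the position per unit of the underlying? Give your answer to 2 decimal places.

PV(remaining dividends) I = 2.02·e^(−0.0490·4/12) + 1.91·e^(−0.0490·5/12) = 3.8587
Current forward F = (S − I)·e^(rT) = (174.53 − 3.8587)·e^(0.0490·6/12) = 170.6713 × 1.024803 = 174.9045
Value (long) = (F − K)·e^(−rT) = (174.9045 − 178.36) × 0.975798 = -3.3719
Value = -R$3.37

-R$3.37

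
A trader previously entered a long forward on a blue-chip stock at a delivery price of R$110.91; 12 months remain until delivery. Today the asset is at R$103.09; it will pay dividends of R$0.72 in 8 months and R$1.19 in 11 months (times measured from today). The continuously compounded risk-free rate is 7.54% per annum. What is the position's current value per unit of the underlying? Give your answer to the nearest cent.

PV(remaining dividends) I = 0.72·e^(−0.0754·8/12) + 1.19·e^(−0.0754·11/12) = 1.7952
Current forward F = (S − I)·e^(rT) = (103.09 − 1.7952)·e^(0.0754·12/12) = 101.2948 × 1.078315 = 109.2277
Value (long) = (F − K)·e^(−rT) = (109.2277 − 110.91) × 0.927372 = -1.5601
Value = -R$1.56

-R$1.56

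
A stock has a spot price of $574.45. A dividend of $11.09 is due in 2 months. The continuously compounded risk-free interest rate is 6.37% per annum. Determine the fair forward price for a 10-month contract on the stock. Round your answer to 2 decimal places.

$594.20

PV(dividends) I = 11.09·e^(−0.0637·2/12)
I = 10.9729
F = (S − I)·e^(rT) = (574.45 − 10.9729) · e^(0.0637·10/12)
= 563.4771 · e^0.053083 = 563.4771 × 1.054517 = $594.20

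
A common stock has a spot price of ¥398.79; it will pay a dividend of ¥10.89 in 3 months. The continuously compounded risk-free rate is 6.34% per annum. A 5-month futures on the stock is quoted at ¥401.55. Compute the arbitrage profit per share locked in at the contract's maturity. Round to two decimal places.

¥3.09 per share

PV(dividends) I = 10.89·e^(−0.0634·3/12) = 10.7188
Fair futures F* = (S − I)·e^(rT) = (398.79 − 10.7188)·e^0.026417 = 388.0712 × 1.026769 = 398.4595
Market ¥401.55 > fair 398.4595: forward overpriced → cash-and-carry (borrow at r, buy the stock and collect the dividends, short the forward).
Profit at T = |F_mkt − F*| = |401.55 − 398.4595| = ¥3.09 per share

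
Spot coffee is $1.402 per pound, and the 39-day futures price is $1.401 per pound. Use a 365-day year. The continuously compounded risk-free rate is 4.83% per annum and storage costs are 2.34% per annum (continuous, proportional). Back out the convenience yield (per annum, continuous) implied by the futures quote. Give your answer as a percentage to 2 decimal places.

F = S·e^((r+u−y)T) ⇒ (r+u−y) = ln(F/S)/T
ln(1.401/1.402) = -0.000714; /T ⇒ -0.006682
y = r + u − ln(F/S)/T = 0.0483 + 0.0234 + 0.006682 = 0.078382
y = 7.84%

7.84%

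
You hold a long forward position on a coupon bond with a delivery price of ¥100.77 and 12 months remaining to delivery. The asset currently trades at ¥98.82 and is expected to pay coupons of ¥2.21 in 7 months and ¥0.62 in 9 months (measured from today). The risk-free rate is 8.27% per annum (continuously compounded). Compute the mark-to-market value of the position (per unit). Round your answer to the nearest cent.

¥3.36

PV(remaining coupons) I = 2.21·e^(−0.0827·7/12) + 0.62·e^(−0.0827·9/12) = 2.6886
Current forward F = (S − I)·e^(rT) = (98.82 − 2.6886)·e^(0.0827·12/12) = 96.1314 × 1.086216 = 104.4195
Value (long) = (F − K)·e^(−rT) = (104.4195 − 100.77) × 0.920627 = 3.3598
Value = ¥3.36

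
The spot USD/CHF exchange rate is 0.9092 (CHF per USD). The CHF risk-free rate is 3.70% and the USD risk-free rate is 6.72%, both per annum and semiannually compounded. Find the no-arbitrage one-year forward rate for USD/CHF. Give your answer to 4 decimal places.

By covered interest parity, F = S · (1+r_CHF/2)^(2T) / (1+r_USD/2)^(2T)
= 0.9092 × 1.037342 / 1.068329 = 0.9092 × 0.970995
F = 0.8828 CHF per USD

0.8828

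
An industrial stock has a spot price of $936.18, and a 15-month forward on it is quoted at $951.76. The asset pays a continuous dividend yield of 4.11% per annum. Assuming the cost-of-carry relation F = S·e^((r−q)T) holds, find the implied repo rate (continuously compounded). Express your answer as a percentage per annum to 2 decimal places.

5.43%

From F = S·e^((r−q)T): (r − q) = ln(F/S)/T
ln(951.76/936.18) = ln(1.016642) = 0.016505
(r − q) = 0.016505 / (15/12) = 0.013204
r = ln(F/S)/T + q = 0.013204 + 0.0411 = 0.054304
r = 5.43%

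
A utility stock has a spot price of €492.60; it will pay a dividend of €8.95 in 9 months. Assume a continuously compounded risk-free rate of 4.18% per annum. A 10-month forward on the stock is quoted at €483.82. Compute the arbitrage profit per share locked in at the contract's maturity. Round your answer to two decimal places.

€17.26 per share

PV(dividends) I = 8.95·e^(−0.0418·9/12) = 8.6738
Fair forward F* = (S − I)·e^(rT) = (492.60 − 8.6738)·e^0.034833 = 483.9262 × 1.035447 = 501.0799
Market €483.82 < fair 501.0799: forward underpriced → reverse cash-and-carry (short the stock, invest proceeds at r, pay the dividends, go long the forward).
Profit at T = |F_mkt − F*| = |483.82 − 501.0799| = €17.26 per share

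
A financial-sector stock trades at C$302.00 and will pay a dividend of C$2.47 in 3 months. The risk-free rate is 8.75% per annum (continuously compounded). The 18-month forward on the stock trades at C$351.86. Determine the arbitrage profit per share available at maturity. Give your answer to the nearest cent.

C$10.26 per share

PV(dividends) I = 2.47·e^(−0.0875·3/12) = 2.4166
Fair forward F* = (S − I)·e^(rT) = (302.00 − 2.4166)·e^0.131250 = 299.5834 × 1.140253 = 341.6009
Market C$351.86 > fair 341.6009: forward overpriced → cash-and-carry (borrow at r, buy the stock and collect the dividends, short the forward).
Profit at T = |F_mkt − F*| = |351.86 − 341.6009| = C$10.26 per share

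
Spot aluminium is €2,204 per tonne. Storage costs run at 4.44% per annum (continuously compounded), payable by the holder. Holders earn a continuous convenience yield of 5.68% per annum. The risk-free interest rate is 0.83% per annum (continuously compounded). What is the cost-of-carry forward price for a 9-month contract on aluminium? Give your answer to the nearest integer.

€2,197 per tonne

Net carry = r + u − y = 0.0083 + 0.0444 − 0.0568 = -0.0041
F = S·e^((r+u−y)T) = 2204 · e^(-0.0041 × 9/12) = 2204 · e^-0.003075
= 2204 × 0.996930 = €2,197 per tonne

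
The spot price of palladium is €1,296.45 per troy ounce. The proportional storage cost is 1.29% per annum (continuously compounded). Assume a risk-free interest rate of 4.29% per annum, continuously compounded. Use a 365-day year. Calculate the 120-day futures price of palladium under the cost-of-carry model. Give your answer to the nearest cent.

€1,320.45 per troy ounce

Net carry = r + u − y = 0.0429 + 0.0129 − 0.0000 = 0.0558
F = S·e^((r+u−y)T) = 1296.45 · e^(0.0558 × 120/365) = 1296.45 · e^0.01834521
= 1296.45 × 1.01851452 = €1,320.45 per troy ounce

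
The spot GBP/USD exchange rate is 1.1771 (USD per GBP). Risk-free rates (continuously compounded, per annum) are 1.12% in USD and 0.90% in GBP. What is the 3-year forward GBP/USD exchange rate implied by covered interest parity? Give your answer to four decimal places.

1.1849

F = S·e^((r_USD − r_GBP)T) = 1.1771 · e^((0.0112 − 0.0090) × 3)
= 1.1771 · e^0.006600 = 1.1771 × 1.006622
F = 1.1849 USD per GBP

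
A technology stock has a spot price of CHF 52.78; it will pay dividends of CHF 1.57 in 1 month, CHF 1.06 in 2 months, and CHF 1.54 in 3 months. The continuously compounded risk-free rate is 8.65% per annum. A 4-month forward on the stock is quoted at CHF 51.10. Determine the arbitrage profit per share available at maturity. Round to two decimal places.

PV(dividends) I = 1.57·e^(−0.0865·1/12) + 1.06·e^(−0.0865·2/12) + 1.54·e^(−0.0865·3/12) = 4.1106
Fair forward F* = (S − I)·e^(rT) = (52.78 − 4.1106)·e^0.028833 = 48.6694 × 1.029253 = 50.0931
Market CHF 51.10 > fair 50.0931: forward overpriced → cash-and-carry (borrow at r, buy the stock and collect the dividends, short the forward).
Profit at T = |F_mkt − F*| = |51.10 − 50.0931| = CHF 1.01 per share

CHF 1.01 per share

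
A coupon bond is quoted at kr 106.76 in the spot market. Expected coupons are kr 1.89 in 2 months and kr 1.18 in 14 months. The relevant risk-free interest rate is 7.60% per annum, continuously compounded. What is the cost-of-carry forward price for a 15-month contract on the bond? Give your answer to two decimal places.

PV(coupons) I = 1.89·e^(−0.0760·2/12) + 1.18·e^(−0.0760·14/12)
I = 1.8662 + 1.0799 = 2.9461
F = (S − I)·e^(rT) = (106.76 − 2.9461) · e^(0.0760·15/12)
= 103.8139 · e^0.095000 = 103.8139 × 1.099659 = kr 114.16

kr 114.16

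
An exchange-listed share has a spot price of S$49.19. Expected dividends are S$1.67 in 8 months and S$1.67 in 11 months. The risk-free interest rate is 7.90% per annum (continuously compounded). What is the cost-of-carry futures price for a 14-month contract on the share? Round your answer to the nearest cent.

S$50.50

PV(dividends) I = 1.67·e^(−0.0790·8/12) + 1.67·e^(−0.0790·11/12)
I = 1.5843 + 1.5533 = 3.1376
F = (S − I)·e^(rT) = (49.19 − 3.1376) · e^(0.0790·14/12)
= 46.0524 · e^0.092167 = 46.0524 × 1.096548 = S$50.50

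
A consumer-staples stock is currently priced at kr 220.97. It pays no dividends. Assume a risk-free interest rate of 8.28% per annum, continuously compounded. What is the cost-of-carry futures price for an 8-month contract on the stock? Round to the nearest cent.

F = S·e^(rT) = 220.97 · e^(0.0828 × 8/12)
= 220.97 · e^0.055200 = 220.97 × 1.056752
F = kr 233.51

kr 233.51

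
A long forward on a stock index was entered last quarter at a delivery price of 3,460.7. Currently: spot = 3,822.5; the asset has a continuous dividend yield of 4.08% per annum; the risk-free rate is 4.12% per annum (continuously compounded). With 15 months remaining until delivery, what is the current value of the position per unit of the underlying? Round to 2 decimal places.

Current fair forward for the remaining 15 months: F = S·e^((r − q)·T), (r − q) = 0.0412 − 0.0408 = 0.0004
F = 3822.5 · e^(0.0004 × 15/12) = 3822.5 × 1.00050013 = 3824.4117
Value of long forward = (F − K)·e^(−rT) = (3824.4117 − 3460.7) · e^(−0.0412·15/12)
= 363.7117 × 0.94980365 = 345.45

345.45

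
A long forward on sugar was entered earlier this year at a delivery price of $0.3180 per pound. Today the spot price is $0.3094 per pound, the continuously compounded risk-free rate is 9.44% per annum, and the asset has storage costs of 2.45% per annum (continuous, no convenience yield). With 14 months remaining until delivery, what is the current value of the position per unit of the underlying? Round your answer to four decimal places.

Current fair forward for the remaining 14 months: F = S·e^((r + u)·T), (r + u) = 0.0944 + 0.0245 = 0.1189
F = 0.3094 · e^(0.1189 × 14/12) = 0.3094 × 1.148799 = 0.3554
Value of long forward = (F − K)·e^(−rT) = (0.3554 − 0.3180) · e^(−0.0944·14/12)
= 0.0374 × 0.895715 = 0.0335

$0.0335 per pound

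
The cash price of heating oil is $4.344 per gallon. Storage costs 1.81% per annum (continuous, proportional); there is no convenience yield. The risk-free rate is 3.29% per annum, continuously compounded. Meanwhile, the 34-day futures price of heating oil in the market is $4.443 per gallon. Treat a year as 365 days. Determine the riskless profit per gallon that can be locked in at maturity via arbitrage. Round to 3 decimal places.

Fair futures: F* = S·e^(carry·T), with carry = (r + u) = 0.0329 + 0.0181 = 0.0510
F* = 4.344 · e^(0.0510 × 34/365) = 4.344 · e^0.004751 = 4.344 × 1.004762 = $4.3647
Market $4.443 > fair $4.3647: forward overpriced → cash-and-carry (buy spot, short the forward).
At maturity, profit = |F_mkt − F*| = |4.443 − 4.3647| = $0.078 per gallon

$0.078 per gallon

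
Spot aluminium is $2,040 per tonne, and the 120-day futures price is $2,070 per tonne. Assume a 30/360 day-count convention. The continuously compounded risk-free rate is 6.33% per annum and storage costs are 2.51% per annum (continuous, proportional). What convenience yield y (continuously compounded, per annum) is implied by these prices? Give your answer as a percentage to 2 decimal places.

F = S·e^((r+u−y)T) ⇒ (r+u−y) = ln(F/S)/T
ln(2070/2040) = 0.014599; /T ⇒ 0.043797
y = r + u − ln(F/S)/T = 0.0633 + 0.0251 − 0.043797 = 0.044603
y = 4.46%

4.46%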